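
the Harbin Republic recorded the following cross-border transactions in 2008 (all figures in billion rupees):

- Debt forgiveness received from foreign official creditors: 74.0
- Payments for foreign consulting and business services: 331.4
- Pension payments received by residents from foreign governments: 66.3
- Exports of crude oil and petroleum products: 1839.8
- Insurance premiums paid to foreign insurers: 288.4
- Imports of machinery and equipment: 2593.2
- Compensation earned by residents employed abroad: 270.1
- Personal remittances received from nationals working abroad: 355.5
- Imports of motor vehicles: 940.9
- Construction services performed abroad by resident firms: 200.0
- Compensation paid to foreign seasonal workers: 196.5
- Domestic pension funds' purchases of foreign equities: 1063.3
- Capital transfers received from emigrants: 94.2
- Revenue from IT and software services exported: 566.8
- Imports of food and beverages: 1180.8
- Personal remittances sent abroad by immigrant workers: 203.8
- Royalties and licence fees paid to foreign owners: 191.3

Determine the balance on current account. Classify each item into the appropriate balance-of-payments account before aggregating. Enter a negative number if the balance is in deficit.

Goods: -1180.8 + 1839.8 - 2593.2 - 940.9 = -2875.1
Services: -191.3 - 331.4 - 288.4 + 566.8 + 200.0 = -44.3
Primary income: 270.1 - 196.5 = 73.6
Secondary income: -203.8 + 66.3 + 355.5 = 218.0
Current account = (-2875.1) + (-44.3) + 73.6 + 218.0 = -2627.8
(Excluded from the current account — capital account: debt forgiveness received from foreign official creditors 74.0, capital transfers received from emigrants 94.2; financial account: domestic pension funds' purchases of foreign equities 1063.3.)

-2627.8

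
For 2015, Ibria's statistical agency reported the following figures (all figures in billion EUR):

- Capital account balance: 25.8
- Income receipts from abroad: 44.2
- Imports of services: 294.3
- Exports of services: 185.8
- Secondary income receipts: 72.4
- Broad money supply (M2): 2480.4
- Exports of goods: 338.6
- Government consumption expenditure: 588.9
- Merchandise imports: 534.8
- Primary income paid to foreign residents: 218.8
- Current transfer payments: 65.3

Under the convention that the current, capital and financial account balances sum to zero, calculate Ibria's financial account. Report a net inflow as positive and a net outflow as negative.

Goods balance = 338.6 - 534.8 = -196.2
Services balance = 185.8 - 294.3 = -108.5
Trade balance (goods + services) = -196.2 + (-108.5) = -304.7
Net primary income = 44.2 - 218.8 = -174.6
Net secondary income = 72.4 - 65.3 = 7.1
Current account = -304.7 + (-174.6) + 7.1 = -472.2
Financial account = -(-472.2 + 25.8) = 446.4

446.4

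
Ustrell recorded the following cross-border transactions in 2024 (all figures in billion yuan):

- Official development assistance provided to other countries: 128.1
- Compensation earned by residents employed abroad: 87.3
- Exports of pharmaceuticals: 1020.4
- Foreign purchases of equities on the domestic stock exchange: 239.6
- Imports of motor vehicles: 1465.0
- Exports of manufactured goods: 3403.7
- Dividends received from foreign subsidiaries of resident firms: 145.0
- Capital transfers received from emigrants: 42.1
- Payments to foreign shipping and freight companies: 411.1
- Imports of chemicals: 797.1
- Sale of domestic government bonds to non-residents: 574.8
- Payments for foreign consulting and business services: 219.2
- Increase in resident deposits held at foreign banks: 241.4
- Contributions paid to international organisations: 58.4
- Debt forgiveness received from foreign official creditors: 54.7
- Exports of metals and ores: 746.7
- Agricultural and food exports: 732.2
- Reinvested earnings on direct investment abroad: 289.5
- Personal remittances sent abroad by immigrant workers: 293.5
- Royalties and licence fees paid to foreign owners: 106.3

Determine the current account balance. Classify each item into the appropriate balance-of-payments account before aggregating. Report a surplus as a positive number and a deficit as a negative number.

2946.1

Goods: 1020.4 + 746.7 + 3403.7 + 732.2 - 797.1 - 1465.0 = 3640.9
Services: -106.3 - 219.2 - 411.1 = -736.6
Primary income: 145.0 + 289.5 + 87.3 = 521.8
Secondary income: -58.4 - 128.1 - 293.5 = -480.0
Current account = 3640.9 + (-736.6) + 521.8 + (-480.0) = 2946.1
(Excluded from the current account — financial account: foreign purchases of equities on the domestic stock exchange 239.6, sale of domestic government bonds to non-residents 574.8, increase in resident deposits held at foreign banks 241.4; capital account: capital transfers received from emigrants 42.1, debt forgiveness received from foreign official creditors 54.7.)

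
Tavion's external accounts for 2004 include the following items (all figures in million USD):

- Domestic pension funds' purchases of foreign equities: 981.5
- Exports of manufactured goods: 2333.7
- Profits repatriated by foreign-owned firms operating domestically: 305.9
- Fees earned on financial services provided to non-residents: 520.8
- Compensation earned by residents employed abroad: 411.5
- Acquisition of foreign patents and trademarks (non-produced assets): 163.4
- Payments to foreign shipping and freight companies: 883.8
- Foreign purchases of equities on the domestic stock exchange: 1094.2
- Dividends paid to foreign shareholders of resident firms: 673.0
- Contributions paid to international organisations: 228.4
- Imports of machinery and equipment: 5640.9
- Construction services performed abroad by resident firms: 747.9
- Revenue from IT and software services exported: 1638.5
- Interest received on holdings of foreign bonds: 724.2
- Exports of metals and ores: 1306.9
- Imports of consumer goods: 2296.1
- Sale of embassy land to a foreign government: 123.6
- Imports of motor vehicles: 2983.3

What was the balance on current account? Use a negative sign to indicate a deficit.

Goods: -2296.1 + 1306.9 + 2333.7 - 5640.9 - 2983.3 = -7279.7
Services: 747.9 + 520.8 + 1638.5 - 883.8 = 2023.4
Primary income: 724.2 - 305.9 - 673.0 + 411.5 = 156.8
Secondary income: -228.4
Current account = (-7279.7) + 2023.4 + 156.8 + (-228.4) = -5327.9
(Excluded from the current account — financial account: domestic pension funds' purchases of foreign equities 981.5, foreign purchases of equities on the domestic stock exchange 1094.2; capital account: acquisition of foreign patents and trademarks (non-produced assets) 163.4, sale of embassy land to a foreign government 123.6.)

-5327.9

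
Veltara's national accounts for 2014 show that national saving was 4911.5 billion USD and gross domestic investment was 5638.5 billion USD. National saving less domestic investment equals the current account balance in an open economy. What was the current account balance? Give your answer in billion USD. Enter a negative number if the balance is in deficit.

-727.0

CA = S - I = 4911.5 - 5638.5 = -727.0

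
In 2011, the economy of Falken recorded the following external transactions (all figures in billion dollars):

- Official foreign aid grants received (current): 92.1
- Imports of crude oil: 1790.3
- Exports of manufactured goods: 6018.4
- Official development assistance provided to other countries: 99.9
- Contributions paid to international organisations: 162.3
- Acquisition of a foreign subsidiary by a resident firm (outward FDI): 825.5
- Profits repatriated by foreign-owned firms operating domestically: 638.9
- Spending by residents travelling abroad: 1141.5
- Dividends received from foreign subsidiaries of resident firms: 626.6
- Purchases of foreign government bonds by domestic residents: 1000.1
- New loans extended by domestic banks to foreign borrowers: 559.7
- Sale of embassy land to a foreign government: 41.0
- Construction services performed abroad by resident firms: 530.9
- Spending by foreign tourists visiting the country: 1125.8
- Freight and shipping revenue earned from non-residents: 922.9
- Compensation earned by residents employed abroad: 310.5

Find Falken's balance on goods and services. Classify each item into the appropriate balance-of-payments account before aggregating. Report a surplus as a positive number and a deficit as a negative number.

5666.2

Goods: -1790.3 + 6018.4 = 4228.1
Services: 922.9 + 1125.8 + 530.9 - 1141.5 = 1438.1
Trade balance = 4228.1 + 1438.1 = 5666.2
(Excluded from the trade balance — secondary income: official foreign aid grants received (current) 92.1, official development assistance provided to other countries 99.9, contributions paid to international organisations 162.3; financial account: acquisition of a foreign subsidiary by a resident firm (outward FDI) 825.5, purchases of foreign government bonds by domestic residents 1000.1, new loans extended by domestic banks to foreign borrowers 559.7; primary income: profits repatriated by foreign-owned firms operating domestically 638.9, dividends received from foreign subsidiaries of resident firms 626.6, compensation earned by residents employed abroad 310.5; capital account: sale of embassy land to a foreign government 41.0.)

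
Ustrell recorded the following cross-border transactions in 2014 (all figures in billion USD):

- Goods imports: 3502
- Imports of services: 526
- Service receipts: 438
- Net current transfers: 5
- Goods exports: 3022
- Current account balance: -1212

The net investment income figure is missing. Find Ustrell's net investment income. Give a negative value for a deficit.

Current account = goods balance + services balance + net primary income + net secondary income
Sum of the known components = -563
Net investment income = CA - (known components) = -1212 - (-563) = -649

-649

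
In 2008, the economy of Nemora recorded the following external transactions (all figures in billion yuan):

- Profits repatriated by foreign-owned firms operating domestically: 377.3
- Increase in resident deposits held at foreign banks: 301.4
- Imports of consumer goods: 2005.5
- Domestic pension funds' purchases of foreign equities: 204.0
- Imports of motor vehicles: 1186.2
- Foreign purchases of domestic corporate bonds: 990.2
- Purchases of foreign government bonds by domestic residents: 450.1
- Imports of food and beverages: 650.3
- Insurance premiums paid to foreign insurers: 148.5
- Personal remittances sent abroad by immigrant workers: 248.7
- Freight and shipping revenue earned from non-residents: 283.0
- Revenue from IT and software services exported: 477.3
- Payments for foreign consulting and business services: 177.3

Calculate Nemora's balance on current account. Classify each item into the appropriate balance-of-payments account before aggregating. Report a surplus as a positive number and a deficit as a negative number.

Goods: -2005.5 - 1186.2 - 650.3 = -3842.0
Services: 283.0 - 148.5 - 177.3 + 477.3 = 434.5
Primary income: -377.3
Secondary income: -248.7
Current account = (-3842.0) + 434.5 + (-377.3) + (-248.7) = -4033.5
(Excluded from the current account — financial account: increase in resident deposits held at foreign banks 301.4, domestic pension funds' purchases of foreign equities 204.0, foreign purchases of domestic corporate bonds 990.2, purchases of foreign government bonds by domestic residents 450.1.)

-4033.5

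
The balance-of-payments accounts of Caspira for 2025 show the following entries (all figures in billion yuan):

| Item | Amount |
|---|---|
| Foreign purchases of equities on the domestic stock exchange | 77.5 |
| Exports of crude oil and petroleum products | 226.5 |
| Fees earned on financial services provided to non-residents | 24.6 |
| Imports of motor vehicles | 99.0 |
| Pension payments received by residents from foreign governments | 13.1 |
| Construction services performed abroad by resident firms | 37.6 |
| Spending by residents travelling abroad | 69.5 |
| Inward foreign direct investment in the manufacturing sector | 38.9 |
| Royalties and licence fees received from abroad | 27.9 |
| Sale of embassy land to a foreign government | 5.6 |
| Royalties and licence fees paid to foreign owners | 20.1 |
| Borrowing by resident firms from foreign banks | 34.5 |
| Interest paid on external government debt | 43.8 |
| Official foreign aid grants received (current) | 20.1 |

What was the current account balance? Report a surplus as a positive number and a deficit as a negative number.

Goods: 226.5 - 99.0 = 127.5
Services: 27.9 + 37.6 + 24.6 - 69.5 - 20.1 = 0.5
Primary income: -43.8
Secondary income: 20.1 + 13.1 = 33.2
Current account = 127.5 + 0.5 + (-43.8) + 33.2 = 117.4
(Excluded from the current account — financial account: foreign purchases of equities on the domestic stock exchange 77.5, inward foreign direct investment in the manufacturing sector 38.9, borrowing by resident firms from foreign banks 34.5; capital account: sale of embassy land to a foreign government 5.6.)

117.4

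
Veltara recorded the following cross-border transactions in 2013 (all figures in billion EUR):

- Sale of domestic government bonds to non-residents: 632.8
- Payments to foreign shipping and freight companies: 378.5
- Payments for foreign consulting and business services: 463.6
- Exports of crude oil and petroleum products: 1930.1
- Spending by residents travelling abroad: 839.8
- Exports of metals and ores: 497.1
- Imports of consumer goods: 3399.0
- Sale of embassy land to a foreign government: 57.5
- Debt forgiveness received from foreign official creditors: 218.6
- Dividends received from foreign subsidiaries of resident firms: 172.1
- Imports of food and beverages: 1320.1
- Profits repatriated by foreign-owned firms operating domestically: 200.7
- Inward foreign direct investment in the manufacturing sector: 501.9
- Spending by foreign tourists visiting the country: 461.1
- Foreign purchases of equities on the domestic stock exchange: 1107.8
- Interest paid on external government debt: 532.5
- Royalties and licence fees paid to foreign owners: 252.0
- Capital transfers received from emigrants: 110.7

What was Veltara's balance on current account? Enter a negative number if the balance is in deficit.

-4325.8

Goods: -3399.0 + 497.1 + 1930.1 - 1320.1 = -2291.9
Services: -839.8 - 252.0 - 378.5 + 461.1 - 463.6 = -1472.8
Primary income: 172.1 - 200.7 - 532.5 = -561.1
Current account = (-2291.9) + (-1472.8) + (-561.1) = -4325.8
(Excluded from the current account — financial account: sale of domestic government bonds to non-residents 632.8, inward foreign direct investment in the manufacturing sector 501.9, foreign purchases of equities on the domestic stock exchange 1107.8; capital account: sale of embassy land to a foreign government 57.5, debt forgiveness received from foreign official creditors 218.6, capital transfers received from emigrants 110.7.)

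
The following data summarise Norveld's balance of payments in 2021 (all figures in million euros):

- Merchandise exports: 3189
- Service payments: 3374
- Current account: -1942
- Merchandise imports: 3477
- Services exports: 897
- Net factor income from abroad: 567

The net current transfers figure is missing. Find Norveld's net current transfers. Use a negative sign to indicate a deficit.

256

Current account = goods balance + services balance + net primary income + net secondary income
Sum of the known components = -2198
Net current transfers = CA - (known components) = -1942 - (-2198) = 256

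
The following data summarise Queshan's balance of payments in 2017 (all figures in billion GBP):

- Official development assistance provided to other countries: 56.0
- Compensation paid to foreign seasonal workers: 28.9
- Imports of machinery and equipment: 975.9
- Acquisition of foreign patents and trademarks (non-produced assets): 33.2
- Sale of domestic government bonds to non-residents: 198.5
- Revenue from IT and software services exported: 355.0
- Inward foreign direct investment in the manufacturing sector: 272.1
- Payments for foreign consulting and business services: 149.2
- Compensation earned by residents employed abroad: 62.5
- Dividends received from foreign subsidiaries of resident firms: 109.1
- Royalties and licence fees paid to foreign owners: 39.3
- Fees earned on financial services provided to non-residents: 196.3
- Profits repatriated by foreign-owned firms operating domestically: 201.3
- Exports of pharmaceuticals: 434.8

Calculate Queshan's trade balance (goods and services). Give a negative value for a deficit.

-178.3

Goods: -975.9 + 434.8 = -541.1
Services: 196.3 - 39.3 - 149.2 + 355.0 = 362.8
Trade balance = -541.1 + 362.8 = -178.3
(Excluded from the trade balance — secondary income: official development assistance provided to other countries 56.0; primary income: compensation paid to foreign seasonal workers 28.9, compensation earned by residents employed abroad 62.5, dividends received from foreign subsidiaries of resident firms 109.1, profits repatriated by foreign-owned firms operating domestically 201.3; capital account: acquisition of foreign patents and trademarks (non-produced assets) 33.2; financial account: sale of domestic government bonds to non-residents 198.5, inward foreign direct investment in the manufacturing sector 272.1.)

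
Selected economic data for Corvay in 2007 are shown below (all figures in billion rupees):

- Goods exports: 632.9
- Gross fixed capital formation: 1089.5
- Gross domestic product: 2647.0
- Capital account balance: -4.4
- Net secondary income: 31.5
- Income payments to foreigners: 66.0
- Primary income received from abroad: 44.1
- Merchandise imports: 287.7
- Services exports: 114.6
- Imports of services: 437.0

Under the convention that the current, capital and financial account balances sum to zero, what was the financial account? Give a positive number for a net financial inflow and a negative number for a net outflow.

Goods balance = 632.9 - 287.7 = 345.2
Services balance = 114.6 - 437.0 = -322.4
Trade balance (goods + services) = 345.2 + (-322.4) = 22.8
Net primary income = 44.1 - 66.0 = -21.9
Net secondary income = 31.5
Current account = 22.8 + (-21.9) + 31.5 = 32.4
Financial account = -(32.4 + (-4.4)) = -28.0

-28.0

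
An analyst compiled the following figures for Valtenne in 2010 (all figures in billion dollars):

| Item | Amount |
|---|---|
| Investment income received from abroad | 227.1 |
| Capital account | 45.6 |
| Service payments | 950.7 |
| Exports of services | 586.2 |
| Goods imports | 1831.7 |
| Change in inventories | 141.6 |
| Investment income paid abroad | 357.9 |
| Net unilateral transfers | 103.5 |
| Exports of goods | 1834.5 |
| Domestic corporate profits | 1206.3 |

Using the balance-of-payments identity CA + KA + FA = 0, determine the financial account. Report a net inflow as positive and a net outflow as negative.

343.4

Goods balance = 1834.5 - 1831.7 = 2.8
Services balance = 586.2 - 950.7 = -364.5
Trade balance (goods + services) = 2.8 + (-364.5) = -361.7
Net primary income = 227.1 - 357.9 = -130.8
Net secondary income = 103.5
Current account = -361.7 + (-130.8) + 103.5 = -389.0
Financial account = -(-389.0 + 45.6) = 343.4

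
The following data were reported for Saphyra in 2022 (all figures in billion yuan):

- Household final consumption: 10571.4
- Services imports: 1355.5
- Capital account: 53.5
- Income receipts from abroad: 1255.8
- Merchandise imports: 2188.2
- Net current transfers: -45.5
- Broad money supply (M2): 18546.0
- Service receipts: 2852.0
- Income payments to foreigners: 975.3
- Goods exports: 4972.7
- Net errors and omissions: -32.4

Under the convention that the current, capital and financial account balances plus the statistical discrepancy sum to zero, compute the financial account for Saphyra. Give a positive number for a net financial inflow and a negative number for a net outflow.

-4537.1

Goods balance = 4972.7 - 2188.2 = 2784.5
Services balance = 2852.0 - 1355.5 = 1496.5
Trade balance (goods + services) = 2784.5 + 1496.5 = 4281.0
Net primary income = 1255.8 - 975.3 = 280.5
Net secondary income = -45.5
Current account = 4281.0 + 280.5 + (-45.5) = 4516.0
Financial account = -(4516.0 + 53.5 + (-32.4)) = -4537.1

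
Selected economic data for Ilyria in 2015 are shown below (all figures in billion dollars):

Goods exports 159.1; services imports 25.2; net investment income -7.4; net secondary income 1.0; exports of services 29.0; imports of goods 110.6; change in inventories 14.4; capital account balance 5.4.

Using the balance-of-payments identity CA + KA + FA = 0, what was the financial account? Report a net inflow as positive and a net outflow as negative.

-51.3

Goods balance = 159.1 - 110.6 = 48.5
Services balance = 29.0 - 25.2 = 3.8
Trade balance (goods + services) = 48.5 + 3.8 = 52.3
Net primary income = -7.4
Net secondary income = 1.0
Current account = 52.3 + (-7.4) + 1.0 = 45.9
Financial account = -(45.9 + 5.4) = -51.3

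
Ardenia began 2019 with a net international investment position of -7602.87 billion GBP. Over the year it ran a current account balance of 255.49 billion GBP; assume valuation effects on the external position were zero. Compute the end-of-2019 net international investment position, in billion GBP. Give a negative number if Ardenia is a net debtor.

With no valuation effects, change in NIIP = current account = 255.49
End-of-year NIIP = -7602.87 + 255.49 = -7347.38

-7347.38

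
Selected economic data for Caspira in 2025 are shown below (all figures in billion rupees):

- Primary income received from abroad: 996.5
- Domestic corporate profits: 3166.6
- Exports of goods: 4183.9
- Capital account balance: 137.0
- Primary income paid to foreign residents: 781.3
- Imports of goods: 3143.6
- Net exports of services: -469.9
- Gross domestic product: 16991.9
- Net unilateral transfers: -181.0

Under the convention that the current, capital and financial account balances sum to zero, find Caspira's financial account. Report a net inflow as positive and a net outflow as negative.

-741.6

Goods balance = 4183.9 - 3143.6 = 1040.3
Services balance = -469.9
Trade balance (goods + services) = 1040.3 + (-469.9) = 570.4
Net primary income = 996.5 - 781.3 = 215.2
Net secondary income = -181.0
Current account = 570.4 + 215.2 + (-181.0) = 604.6
Financial account = -(604.6 + 137.0) = -741.6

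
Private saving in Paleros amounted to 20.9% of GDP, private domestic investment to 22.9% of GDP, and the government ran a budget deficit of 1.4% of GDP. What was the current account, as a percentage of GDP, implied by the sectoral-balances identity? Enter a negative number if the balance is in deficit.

-3.4

By the sectoral-balances identity, CA = (S_private - I) + (T - G).
Private balance = 20.9 - 22.9 = -2.0
Government balance (T - G) = -1.4
CA = -2.0 + (-1.4) = -3.4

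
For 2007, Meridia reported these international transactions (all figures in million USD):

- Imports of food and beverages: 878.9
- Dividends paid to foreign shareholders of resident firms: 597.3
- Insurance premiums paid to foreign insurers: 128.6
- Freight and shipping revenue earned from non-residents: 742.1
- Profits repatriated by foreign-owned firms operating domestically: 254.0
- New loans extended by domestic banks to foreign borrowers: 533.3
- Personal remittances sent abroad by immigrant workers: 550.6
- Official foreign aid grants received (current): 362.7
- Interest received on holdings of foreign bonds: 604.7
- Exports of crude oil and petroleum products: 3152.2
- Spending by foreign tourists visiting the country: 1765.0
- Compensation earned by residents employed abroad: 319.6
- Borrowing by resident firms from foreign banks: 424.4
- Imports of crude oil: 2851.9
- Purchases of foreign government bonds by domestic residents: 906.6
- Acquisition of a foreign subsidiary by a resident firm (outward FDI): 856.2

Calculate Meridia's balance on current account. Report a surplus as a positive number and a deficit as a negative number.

Goods: 3152.2 - 2851.9 - 878.9 = -578.6
Services: 742.1 - 128.6 + 1765.0 = 2378.5
Primary income: -254.0 - 597.3 + 604.7 + 319.6 = 73.0
Secondary income: -550.6 + 362.7 = -187.9
Current account = (-578.6) + 2378.5 + 73.0 + (-187.9) = 1685.0
(Excluded from the current account — financial account: new loans extended by domestic banks to foreign borrowers 533.3, borrowing by resident firms from foreign banks 424.4, purchases of foreign government bonds by domestic residents 906.6, acquisition of a foreign subsidiary by a resident firm (outward FDI) 856.2.)

1685.0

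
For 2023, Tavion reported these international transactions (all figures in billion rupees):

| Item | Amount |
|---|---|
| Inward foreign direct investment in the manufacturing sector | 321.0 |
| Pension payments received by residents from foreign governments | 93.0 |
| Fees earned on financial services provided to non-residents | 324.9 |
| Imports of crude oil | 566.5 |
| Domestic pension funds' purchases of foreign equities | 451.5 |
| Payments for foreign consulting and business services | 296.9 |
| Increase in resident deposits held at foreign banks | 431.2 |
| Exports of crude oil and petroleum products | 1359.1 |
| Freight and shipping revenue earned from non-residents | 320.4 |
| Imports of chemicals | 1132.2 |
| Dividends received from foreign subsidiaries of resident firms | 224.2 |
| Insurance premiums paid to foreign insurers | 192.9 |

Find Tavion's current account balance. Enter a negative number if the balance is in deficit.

Goods: 1359.1 - 566.5 - 1132.2 = -339.6
Services: -296.9 - 192.9 + 324.9 + 320.4 = 155.5
Primary income: 224.2
Secondary income: 93.0
Current account = (-339.6) + 155.5 + 224.2 + 93.0 = 133.1
(Excluded from the current account — financial account: inward foreign direct investment in the manufacturing sector 321.0, domestic pension funds' purchases of foreign equities 451.5, increase in resident deposits held at foreign banks 431.2.)

133.1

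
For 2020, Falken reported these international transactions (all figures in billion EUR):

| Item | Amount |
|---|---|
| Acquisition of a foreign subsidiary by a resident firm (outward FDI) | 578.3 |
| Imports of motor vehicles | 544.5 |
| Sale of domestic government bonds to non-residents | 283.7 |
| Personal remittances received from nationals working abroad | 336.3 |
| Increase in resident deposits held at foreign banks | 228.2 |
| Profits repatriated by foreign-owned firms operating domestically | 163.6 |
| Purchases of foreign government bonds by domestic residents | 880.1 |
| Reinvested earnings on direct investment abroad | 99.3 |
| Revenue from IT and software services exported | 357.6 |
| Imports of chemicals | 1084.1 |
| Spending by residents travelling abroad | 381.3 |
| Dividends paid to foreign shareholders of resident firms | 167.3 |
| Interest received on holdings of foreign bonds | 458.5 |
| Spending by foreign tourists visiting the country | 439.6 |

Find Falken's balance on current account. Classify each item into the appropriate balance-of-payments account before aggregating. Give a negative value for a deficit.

-649.5

Goods: -544.5 - 1084.1 = -1628.6
Services: 357.6 - 381.3 + 439.6 = 415.9
Primary income: -167.3 + 99.3 + 458.5 - 163.6 = 226.9
Secondary income: 336.3
Current account = (-1628.6) + 415.9 + 226.9 + 336.3 = -649.5
(Excluded from the current account — financial account: acquisition of a foreign subsidiary by a resident firm (outward FDI) 578.3, sale of domestic government bonds to non-residents 283.7, increase in resident deposits held at foreign banks 228.2, purchases of foreign government bonds by domestic residents 880.1.)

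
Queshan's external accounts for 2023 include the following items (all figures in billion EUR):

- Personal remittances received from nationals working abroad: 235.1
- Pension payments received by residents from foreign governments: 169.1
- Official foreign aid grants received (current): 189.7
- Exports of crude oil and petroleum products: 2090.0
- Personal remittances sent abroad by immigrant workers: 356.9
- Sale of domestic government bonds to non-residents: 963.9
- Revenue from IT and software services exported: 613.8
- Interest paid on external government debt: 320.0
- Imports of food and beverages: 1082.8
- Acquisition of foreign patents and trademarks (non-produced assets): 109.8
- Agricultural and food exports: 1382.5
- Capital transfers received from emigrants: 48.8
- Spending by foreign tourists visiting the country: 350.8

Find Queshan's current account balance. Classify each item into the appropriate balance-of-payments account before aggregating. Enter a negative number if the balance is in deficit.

Goods: -1082.8 + 2090.0 + 1382.5 = 2389.7
Services: 350.8 + 613.8 = 964.6
Primary income: -320.0
Secondary income: 169.1 + 235.1 + 189.7 - 356.9 = 237.0
Current account = 2389.7 + 964.6 + (-320.0) + 237.0 = 3271.3
(Excluded from the current account — financial account: sale of domestic government bonds to non-residents 963.9; capital account: acquisition of foreign patents and trademarks (non-produced assets) 109.8, capital transfers received from emigrants 48.8.)

3271.3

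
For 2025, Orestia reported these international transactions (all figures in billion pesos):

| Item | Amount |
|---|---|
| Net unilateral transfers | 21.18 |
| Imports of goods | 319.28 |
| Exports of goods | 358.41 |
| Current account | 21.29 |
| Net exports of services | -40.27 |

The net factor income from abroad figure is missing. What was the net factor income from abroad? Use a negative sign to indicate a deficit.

1.25

Current account = goods balance + services balance + net primary income + net secondary income
Sum of the known components = 20.04
Net factor income from abroad = CA - (known components) = 21.29 - 20.04 = 1.25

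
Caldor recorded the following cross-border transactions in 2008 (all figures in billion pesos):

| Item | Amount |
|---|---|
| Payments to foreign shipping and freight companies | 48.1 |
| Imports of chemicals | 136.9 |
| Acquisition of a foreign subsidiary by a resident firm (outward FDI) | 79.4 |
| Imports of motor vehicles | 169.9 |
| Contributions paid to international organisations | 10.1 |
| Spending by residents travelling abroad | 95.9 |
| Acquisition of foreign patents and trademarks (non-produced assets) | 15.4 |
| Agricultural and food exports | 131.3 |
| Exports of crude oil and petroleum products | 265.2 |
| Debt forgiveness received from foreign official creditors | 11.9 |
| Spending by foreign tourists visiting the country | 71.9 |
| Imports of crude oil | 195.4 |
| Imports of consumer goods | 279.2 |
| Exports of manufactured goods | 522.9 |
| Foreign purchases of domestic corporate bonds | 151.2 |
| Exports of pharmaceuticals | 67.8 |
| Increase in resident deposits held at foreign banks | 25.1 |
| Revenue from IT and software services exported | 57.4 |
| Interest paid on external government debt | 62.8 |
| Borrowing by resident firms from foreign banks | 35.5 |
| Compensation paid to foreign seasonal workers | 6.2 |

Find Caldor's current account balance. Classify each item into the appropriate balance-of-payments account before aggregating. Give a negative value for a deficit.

Goods: -279.2 + 265.2 + 131.3 - 136.9 - 195.4 + 67.8 - 169.9 + 522.9 = 205.8
Services: 71.9 - 48.1 - 95.9 + 57.4 = -14.7
Primary income: -6.2 - 62.8 = -69.0
Secondary income: -10.1
Current account = 205.8 + (-14.7) + (-69.0) + (-10.1) = 112.0
(Excluded from the current account — financial account: acquisition of a foreign subsidiary by a resident firm (outward FDI) 79.4, foreign purchases of domestic corporate bonds 151.2, increase in resident deposits held at foreign banks 25.1, borrowing by resident firms from foreign banks 35.5; capital account: acquisition of foreign patents and trademarks (non-produced assets) 15.4, debt forgiveness received from foreign official creditors 11.9.)

112.0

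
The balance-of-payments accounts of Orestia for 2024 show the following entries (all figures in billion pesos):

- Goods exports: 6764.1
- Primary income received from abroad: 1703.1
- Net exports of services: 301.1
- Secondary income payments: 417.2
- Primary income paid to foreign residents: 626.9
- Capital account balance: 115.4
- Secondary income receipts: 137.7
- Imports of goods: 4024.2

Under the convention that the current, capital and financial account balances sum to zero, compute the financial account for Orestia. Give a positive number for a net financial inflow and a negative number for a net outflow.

-3953.1

Goods balance = 6764.1 - 4024.2 = 2739.9
Services balance = 301.1
Trade balance (goods + services) = 2739.9 + 301.1 = 3041.0
Net primary income = 1703.1 - 626.9 = 1076.2
Net secondary income = 137.7 - 417.2 = -279.5
Current account = 3041.0 + 1076.2 + (-279.5) = 3837.7
Financial account = -(3837.7 + 115.4) = -3953.1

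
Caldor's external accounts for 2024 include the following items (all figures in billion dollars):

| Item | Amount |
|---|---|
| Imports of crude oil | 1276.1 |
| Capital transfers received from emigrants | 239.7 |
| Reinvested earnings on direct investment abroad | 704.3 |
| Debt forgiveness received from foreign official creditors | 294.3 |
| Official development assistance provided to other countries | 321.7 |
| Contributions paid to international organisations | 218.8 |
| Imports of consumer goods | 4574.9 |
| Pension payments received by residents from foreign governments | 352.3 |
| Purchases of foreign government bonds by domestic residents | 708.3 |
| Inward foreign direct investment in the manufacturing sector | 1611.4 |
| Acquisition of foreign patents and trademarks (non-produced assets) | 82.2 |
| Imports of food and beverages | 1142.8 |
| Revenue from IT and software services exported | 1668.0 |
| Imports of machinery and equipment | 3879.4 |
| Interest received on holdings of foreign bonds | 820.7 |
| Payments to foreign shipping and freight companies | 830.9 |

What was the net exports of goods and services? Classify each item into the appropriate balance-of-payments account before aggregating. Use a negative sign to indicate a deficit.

Goods: -3879.4 - 4574.9 - 1276.1 - 1142.8 = -10873.2
Services: 1668.0 - 830.9 = 837.1
Trade balance = -10873.2 + 837.1 = -10036.1
(Excluded from the trade balance — capital account: capital transfers received from emigrants 239.7, debt forgiveness received from foreign official creditors 294.3, acquisition of foreign patents and trademarks (non-produced assets) 82.2; primary income: reinvested earnings on direct investment abroad 704.3, interest received on holdings of foreign bonds 820.7; secondary income: official development assistance provided to other countries 321.7, contributions paid to international organisations 218.8, pension payments received by residents from foreign governments 352.3; financial account: purchases of foreign government bonds by domestic residents 708.3, inward foreign direct investment in the manufacturing sector 1611.4.)

-10036.1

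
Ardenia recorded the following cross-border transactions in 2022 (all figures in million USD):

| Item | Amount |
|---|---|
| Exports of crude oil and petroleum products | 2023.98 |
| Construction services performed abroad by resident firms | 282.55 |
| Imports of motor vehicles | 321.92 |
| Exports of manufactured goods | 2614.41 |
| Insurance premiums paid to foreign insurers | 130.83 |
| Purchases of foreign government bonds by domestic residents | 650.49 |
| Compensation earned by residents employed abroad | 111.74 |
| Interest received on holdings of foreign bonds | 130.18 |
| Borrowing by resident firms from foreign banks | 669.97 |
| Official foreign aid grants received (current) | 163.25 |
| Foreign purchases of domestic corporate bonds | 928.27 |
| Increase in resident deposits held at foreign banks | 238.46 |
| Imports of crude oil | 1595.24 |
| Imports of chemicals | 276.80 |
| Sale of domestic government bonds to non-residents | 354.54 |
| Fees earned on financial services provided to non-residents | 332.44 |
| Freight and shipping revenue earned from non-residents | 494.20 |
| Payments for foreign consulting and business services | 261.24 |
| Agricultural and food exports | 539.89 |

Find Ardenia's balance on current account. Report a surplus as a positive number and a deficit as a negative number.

4106.61

Goods: 539.89 - 321.92 + 2614.41 + 2023.98 - 1595.24 - 276.80 = 2984.32
Services: 282.55 - 130.83 + 332.44 + 494.20 - 261.24 = 717.12
Primary income: 130.18 + 111.74 = 241.92
Secondary income: 163.25
Current account = 2984.32 + 717.12 + 241.92 + 163.25 = 4106.61
(Excluded from the current account — financial account: purchases of foreign government bonds by domestic residents 650.49, borrowing by resident firms from foreign banks 669.97, foreign purchases of domestic corporate bonds 928.27, increase in resident deposits held at foreign banks 238.46, sale of domestic government bonds to non-residents 354.54.)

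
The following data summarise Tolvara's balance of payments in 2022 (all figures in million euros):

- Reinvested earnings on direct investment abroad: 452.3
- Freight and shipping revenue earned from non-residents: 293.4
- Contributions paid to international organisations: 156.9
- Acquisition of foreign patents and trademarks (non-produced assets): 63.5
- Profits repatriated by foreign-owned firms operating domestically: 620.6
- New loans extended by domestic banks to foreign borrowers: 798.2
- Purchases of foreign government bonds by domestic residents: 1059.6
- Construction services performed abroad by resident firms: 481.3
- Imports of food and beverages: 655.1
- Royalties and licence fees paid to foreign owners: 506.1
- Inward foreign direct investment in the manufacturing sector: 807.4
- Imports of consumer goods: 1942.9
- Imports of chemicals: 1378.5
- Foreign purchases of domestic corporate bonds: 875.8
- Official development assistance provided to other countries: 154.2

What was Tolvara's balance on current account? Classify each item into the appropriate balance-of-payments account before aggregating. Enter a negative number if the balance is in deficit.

Goods: -655.1 - 1942.9 - 1378.5 = -3976.5
Services: 481.3 + 293.4 - 506.1 = 268.6
Primary income: -620.6 + 452.3 = -168.3
Secondary income: -154.2 - 156.9 = -311.1
Current account = (-3976.5) + 268.6 + (-168.3) + (-311.1) = -4187.3
(Excluded from the current account — capital account: acquisition of foreign patents and trademarks (non-produced assets) 63.5; financial account: new loans extended by domestic banks to foreign borrowers 798.2, purchases of foreign government bonds by domestic residents 1059.6, inward foreign direct investment in the manufacturing sector 807.4, foreign purchases of domestic corporate bonds 875.8.)

-4187.3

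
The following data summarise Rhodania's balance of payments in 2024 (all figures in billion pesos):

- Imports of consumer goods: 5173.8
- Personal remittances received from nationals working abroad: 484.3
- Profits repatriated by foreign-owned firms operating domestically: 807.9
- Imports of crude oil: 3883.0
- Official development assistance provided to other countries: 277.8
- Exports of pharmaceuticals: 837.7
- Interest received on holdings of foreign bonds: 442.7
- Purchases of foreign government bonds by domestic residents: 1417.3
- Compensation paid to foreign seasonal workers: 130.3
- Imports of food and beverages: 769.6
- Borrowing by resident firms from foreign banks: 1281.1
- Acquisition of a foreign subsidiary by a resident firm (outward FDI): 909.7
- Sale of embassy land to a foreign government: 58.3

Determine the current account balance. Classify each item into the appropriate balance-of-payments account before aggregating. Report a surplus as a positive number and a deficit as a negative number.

Goods: -5173.8 + 837.7 - 3883.0 - 769.6 = -8988.7
Primary income: -807.9 - 130.3 + 442.7 = -495.5
Secondary income: 484.3 - 277.8 = 206.5
Current account = (-8988.7) + (-495.5) + 206.5 = -9277.7
(Excluded from the current account — financial account: purchases of foreign government bonds by domestic residents 1417.3, borrowing by resident firms from foreign banks 1281.1, acquisition of a foreign subsidiary by a resident firm (outward FDI) 909.7; capital account: sale of embassy land to a foreign government 58.3.)

-9277.7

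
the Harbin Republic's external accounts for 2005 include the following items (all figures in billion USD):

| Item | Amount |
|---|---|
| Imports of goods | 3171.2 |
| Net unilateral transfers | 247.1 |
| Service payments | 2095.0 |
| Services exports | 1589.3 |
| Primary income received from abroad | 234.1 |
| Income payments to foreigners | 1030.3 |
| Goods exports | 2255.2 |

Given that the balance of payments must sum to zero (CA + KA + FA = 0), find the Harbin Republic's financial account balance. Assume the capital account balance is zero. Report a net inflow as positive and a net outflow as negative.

Goods balance = 2255.2 - 3171.2 = -916.0
Services balance = 1589.3 - 2095.0 = -505.7
Trade balance (goods + services) = -916.0 + (-505.7) = -1421.7
Net primary income = 234.1 - 1030.3 = -796.2
Net secondary income = 247.1
Current account = -1421.7 + (-796.2) + 247.1 = -1970.8
Financial account = -(-1970.8) = 1970.8

1970.8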